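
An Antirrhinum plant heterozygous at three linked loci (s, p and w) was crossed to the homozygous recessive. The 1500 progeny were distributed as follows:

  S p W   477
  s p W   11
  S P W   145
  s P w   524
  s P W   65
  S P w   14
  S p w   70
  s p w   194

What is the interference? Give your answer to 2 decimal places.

0.36

The two most frequent reciprocal classes, s P w and S p W, are the parental types, so the F1 was s P w / S p W.
The two rarest classes, S P w and s p W, are the double crossovers. Comparing them with the parentals, only the s allele has switched, so s is the middle locus and the order is p – s – w.
p–s: (339 + 25)/1500 = 0.2427; s–w: (135 + 25)/1500 = 0.1067.
Expected DCO frequency = 0.2427 × 0.1067 ≈ 0.02590; observed = 25/1500 ≈ 0.01667.
Coefficient of coincidence = 0.01667/0.02590 ≈ 0.64; interference = 1 − 0.64 = 0.36.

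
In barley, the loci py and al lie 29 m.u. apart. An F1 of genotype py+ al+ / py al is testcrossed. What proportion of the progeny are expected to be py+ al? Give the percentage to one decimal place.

A map distance of 29 m.u. corresponds to a recombination frequency of 0.290.
The F1 is py+ al+ / py al, so py+ al is a recombinant gamete class with expected frequency r/2 = 0.290/2 = 0.1450.
That is 0.1450 = 14.5% of the progeny.

14.5%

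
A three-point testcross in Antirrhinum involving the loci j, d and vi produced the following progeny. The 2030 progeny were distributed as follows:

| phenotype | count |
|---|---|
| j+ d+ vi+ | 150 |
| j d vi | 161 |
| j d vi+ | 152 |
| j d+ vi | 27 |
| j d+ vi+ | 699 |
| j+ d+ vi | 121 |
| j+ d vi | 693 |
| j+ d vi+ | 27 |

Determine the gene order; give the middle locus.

vi

The two most frequent reciprocal classes, j+ d vi and j d+ vi+, are the parental types, so the F1 was j+ d vi / j d+ vi+.
The two rarest classes, j+ d vi+ and j d+ vi, are the double crossovers. Comparing them with the parentals, only the vi allele has switched, so vi is the middle locus and the order is d – vi – j.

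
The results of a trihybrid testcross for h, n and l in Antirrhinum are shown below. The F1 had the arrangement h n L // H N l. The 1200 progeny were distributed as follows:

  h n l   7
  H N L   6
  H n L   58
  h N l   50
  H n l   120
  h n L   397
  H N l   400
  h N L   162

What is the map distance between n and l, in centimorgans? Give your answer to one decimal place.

24.6 centimorgans

The two rarest classes, h n l and H N L, are the double crossovers. Comparing them with the parentals, only the l allele has switched, so l is the middle locus and the order is n – l – h.
Crossovers in the n–l interval produce the single-crossover classes h N L and H n l (162 + 120 = 282) plus the double crossovers (13).
RF(n–l) = (282 + 13) / 1200 = 295/1200 = 0.2458 → 24.6 centimorgans.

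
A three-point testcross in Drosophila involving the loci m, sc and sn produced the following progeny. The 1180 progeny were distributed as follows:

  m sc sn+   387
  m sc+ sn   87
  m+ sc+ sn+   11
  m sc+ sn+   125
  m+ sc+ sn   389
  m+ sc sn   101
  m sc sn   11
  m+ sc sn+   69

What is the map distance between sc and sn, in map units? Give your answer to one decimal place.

21.0 map units

The two most frequent reciprocal classes, m sc sn+ and m+ sc+ sn, are the parental types, so the F1 was m sc sn+ / m+ sc+ sn.
The two rarest classes, m sc sn and m+ sc+ sn+, are the double crossovers. Comparing them with the parentals, only the sn allele has switched, so sn is the middle locus and the order is sc – sn – m.
Crossovers in the sc–sn interval produce the single-crossover classes m sc+ sn+ and m+ sc sn (125 + 101 = 226) plus the double crossovers (22).
RF(sc–sn) = (226 + 22) / 1180 = 248/1180 = 0.2102 → 21.0 map units.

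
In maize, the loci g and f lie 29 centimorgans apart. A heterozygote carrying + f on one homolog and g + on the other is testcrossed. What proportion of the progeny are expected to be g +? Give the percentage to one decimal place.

35.5%

A map distance of 29 centimorgans corresponds to a recombination frequency of 0.290.
The F1 is + f / g +, so g + is a parental gamete class with expected frequency (1 − r)/2 = 0.710/2 = 0.3550.
That is 0.3550 = 35.5% of the progeny.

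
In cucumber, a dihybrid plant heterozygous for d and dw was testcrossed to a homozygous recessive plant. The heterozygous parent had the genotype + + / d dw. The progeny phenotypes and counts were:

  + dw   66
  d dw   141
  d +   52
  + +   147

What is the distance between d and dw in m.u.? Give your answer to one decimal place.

The recombinant classes are + dw and d +: 66 + 52 = 118.
Recombination frequency = 118/406 = 0.2906 ≈ 29.1%, i.e. 29.1 m.u.

29.1 m.u.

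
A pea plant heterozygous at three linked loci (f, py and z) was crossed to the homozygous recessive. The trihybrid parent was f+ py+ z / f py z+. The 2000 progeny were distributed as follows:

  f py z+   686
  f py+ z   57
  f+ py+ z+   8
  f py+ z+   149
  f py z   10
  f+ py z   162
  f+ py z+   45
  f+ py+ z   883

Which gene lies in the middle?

The two rarest classes, f+ py+ z+ and f py z, are the double crossovers. Comparing them with the parentals, only the z allele has switched, so z is the middle locus and the order is f – z – py.

z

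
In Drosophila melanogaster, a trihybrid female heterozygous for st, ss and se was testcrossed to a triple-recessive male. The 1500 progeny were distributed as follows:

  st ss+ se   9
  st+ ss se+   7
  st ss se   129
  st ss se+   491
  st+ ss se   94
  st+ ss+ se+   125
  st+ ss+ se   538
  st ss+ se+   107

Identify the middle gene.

The two most frequent reciprocal classes, st ss se+ and st+ ss+ se, are the parental types, so the F1 was st ss se+ / st+ ss+ se.
The two rarest classes, st+ ss se+ and st ss+ se, are the double crossovers. Comparing them with the parentals, only the st allele has switched, so st is the middle locus and the order is se – st – ss.

st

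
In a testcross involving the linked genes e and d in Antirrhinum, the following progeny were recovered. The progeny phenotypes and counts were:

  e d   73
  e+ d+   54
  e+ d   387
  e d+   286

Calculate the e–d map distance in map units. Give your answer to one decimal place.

The two most frequent classes, e+ d (387) and e d+ (286), are the parental types, so the F1 was e+ d / e d+.
The recombinant classes are e+ d+ and e d: 54 + 73 = 127.
Recombination frequency = 127/800 = 0.1588 ≈ 15.9%, i.e. 15.9 map units.

15.9 map units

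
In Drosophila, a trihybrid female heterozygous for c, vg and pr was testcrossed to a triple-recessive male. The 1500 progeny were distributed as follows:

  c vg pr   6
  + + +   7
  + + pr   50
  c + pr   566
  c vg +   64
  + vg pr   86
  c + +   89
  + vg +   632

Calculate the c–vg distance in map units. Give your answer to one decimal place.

The two most frequent reciprocal classes, c + pr and + vg +, are the parental types, so the F1 was c + pr / + vg +.
The two rarest classes, c vg pr and + + +, are the double crossovers. Comparing them with the parentals, only the vg allele has switched, so vg is the middle locus and the order is c – vg – pr.
Crossovers in the c–vg interval produce the single-crossover classes + + pr and c vg + (50 + 64 = 114) plus the double crossovers (13).
RF(c–vg) = (114 + 13) / 1500 = 127/1500 = 0.0847 → 8.5 map units.

8.5 map units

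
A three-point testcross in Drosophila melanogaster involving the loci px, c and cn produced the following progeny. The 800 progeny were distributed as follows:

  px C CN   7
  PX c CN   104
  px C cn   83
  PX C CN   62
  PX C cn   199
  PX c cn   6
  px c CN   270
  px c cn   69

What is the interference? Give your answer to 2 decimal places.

0.64

The two most frequent reciprocal classes, PX C cn and px c CN, are the parental types, so the F1 was PX C cn / px c CN.
The two rarest classes, PX c cn and px C CN, are the double crossovers. Comparing them with the parentals, only the c allele has switched, so c is the middle locus and the order is px – c – cn.
px–c: (187 + 13)/800 = 0.2500; c–cn: (131 + 13)/800 = 0.1800.
Expected DCO frequency = 0.2500 × 0.1800 ≈ 0.04500; observed = 13/800 ≈ 0.01625.
Coefficient of coincidence = 0.01625/0.04500 ≈ 0.36; interference = 1 − 0.36 = 0.64.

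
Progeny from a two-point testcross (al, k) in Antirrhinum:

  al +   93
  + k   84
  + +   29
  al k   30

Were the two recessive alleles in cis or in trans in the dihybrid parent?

The two most frequent classes are + k (84) and al + (93); these are the parental (non-recombinant) types.
So the F1 carried + k on one chromosome and al + on the other — the recessive alleles are on opposite chromosomes (trans / repulsion).

trans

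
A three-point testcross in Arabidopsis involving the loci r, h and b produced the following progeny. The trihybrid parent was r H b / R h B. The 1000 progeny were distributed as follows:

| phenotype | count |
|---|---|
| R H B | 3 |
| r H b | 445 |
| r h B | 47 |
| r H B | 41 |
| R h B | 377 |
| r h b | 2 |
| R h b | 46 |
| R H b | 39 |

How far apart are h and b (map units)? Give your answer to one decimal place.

9.2 map units

The two rarest classes, r h b and R H B, are the double crossovers. Comparing them with the parentals, only the h allele has switched, so h is the middle locus and the order is r – h – b.
Crossovers in the h–b interval produce the single-crossover classes r H B and R h b (41 + 46 = 87) plus the double crossovers (5).
RF(h–b) = (87 + 5) / 1000 = 92/1000 = 0.0920 → 9.2 map units.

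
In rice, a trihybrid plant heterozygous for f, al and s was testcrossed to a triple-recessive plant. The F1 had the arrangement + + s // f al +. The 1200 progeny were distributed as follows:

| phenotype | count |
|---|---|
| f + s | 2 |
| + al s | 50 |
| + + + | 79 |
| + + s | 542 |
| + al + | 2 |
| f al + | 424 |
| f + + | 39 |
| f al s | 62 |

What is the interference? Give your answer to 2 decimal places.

0.64

The two rarest classes, f + s and + al +, are the double crossovers. Comparing them with the parentals, only the f allele has switched, so f is the middle locus and the order is al – f – s.
al–f: (89 + 4)/1200 = 0.0775; f–s: (141 + 4)/1200 = 0.1208.
Expected DCO frequency = 0.0775 × 0.1208 ≈ 0.00936; observed = 4/1200 ≈ 0.00333.
Coefficient of coincidence = 0.00333/0.00936 ≈ 0.36; interference = 1 − 0.36 = 0.64.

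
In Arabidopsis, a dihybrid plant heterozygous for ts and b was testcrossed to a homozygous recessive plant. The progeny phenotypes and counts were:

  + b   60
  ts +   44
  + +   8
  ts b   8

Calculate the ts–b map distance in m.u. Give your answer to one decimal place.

13.3 m.u.

The two most frequent classes, + b (60) and ts + (44), are the parental types, so the F1 was + b / ts +.
The recombinant classes are + + and ts b: 8 + 8 = 16.
Recombination frequency = 16/120 = 0.1333 ≈ 13.3%, i.e. 13.3 m.u.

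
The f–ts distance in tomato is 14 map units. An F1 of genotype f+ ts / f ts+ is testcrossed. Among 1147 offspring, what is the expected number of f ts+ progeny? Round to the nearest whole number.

A map distance of 14 map units corresponds to a recombination frequency of 0.140.
The F1 is f+ ts / f ts+, so f ts+ is a parental gamete class with expected frequency (1 − r)/2 = 0.860/2 = 0.4300.
Expected number = 0.4300 × 1147 = 493.21 ≈ 493.

493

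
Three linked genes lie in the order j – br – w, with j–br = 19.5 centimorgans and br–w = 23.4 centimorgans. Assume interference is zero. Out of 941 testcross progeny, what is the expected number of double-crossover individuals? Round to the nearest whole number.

Map distances give recombination frequencies of 0.195 and 0.234 for the two intervals.
With no interference, expected double-crossover frequency = 0.195 × 0.234 = 0.04563.
Expected number = 0.04563 × 941 = 42.94 ≈ 43.

43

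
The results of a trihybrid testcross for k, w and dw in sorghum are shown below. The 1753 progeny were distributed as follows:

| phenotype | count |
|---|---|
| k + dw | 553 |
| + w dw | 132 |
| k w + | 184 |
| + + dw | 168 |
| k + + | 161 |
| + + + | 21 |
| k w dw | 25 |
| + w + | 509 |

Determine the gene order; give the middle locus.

The two most frequent reciprocal classes, k + dw and + w +, are the parental types, so the F1 was k + dw / + w +.
The two rarest classes, k w dw and + + +, are the double crossovers. Comparing them with the parentals, only the w allele has switched, so w is the middle locus and the order is k – w – dw.

w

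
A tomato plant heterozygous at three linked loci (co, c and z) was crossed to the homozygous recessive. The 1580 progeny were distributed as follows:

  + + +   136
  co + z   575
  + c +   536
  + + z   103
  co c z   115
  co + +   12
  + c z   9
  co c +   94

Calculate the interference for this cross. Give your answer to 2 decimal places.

The two most frequent reciprocal classes, + c + and co + z, are the parental types, so the F1 was + c + / co + z.
The two rarest classes, + c z and co + +, are the double crossovers. Comparing them with the parentals, only the z allele has switched, so z is the middle locus and the order is co – z – c.
co–z: (197 + 21)/1580 = 0.1380; z–c: (251 + 21)/1580 = 0.1722.
Expected DCO frequency = 0.1380 × 0.1722 ≈ 0.02376; observed = 21/1580 ≈ 0.01329.
Coefficient of coincidence = 0.01329/0.02376 ≈ 0.56; interference = 1 − 0.56 = 0.44.

0.44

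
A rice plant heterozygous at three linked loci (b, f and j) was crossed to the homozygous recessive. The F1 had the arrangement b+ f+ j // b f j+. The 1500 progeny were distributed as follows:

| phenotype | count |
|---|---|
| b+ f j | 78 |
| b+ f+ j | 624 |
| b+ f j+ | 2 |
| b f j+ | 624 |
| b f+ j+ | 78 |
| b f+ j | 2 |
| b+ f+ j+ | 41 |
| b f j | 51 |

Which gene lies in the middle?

b

The two rarest classes, b f+ j and b+ f j+, are the double crossovers. Comparing them with the parentals, only the b allele has switched, so b is the middle locus and the order is f – b – j.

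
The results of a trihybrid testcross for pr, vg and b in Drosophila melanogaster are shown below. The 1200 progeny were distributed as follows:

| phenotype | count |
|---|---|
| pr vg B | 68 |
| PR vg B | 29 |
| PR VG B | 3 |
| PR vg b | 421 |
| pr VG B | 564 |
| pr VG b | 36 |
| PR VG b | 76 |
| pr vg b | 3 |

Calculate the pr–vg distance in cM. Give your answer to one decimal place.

The two most frequent reciprocal classes, pr VG B and PR vg b, are the parental types, so the F1 was pr VG B / PR vg b.
The two rarest classes, PR VG B and pr vg b, are the double crossovers. Comparing them with the parentals, only the pr allele has switched, so pr is the middle locus and the order is b – pr – vg.
Crossovers in the pr–vg interval produce the single-crossover classes pr vg B and PR VG b (68 + 76 = 144) plus the double crossovers (6).
RF(pr–vg) = (144 + 6) / 1200 = 150/1200 = 0.1250 → 12.5 cM.

12.5 cM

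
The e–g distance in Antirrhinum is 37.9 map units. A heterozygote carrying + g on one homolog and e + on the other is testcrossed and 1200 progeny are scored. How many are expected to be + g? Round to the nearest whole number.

A map distance of 37.9 map units corresponds to a recombination frequency of 0.379.
The F1 is + g / e +, so + g is a parental gamete class with expected frequency (1 − r)/2 = 0.621/2 = 0.3105.
Expected number = 0.3105 × 1200 = 372.60 ≈ 373.

373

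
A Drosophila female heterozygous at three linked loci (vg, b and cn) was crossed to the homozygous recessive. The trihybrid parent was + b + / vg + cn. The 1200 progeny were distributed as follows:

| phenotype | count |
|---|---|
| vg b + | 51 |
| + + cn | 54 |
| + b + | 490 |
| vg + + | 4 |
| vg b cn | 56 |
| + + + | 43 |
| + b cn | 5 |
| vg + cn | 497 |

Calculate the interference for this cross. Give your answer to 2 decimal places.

The two rarest classes, + b cn and vg + +, are the double crossovers. Comparing them with the parentals, only the cn allele has switched, so cn is the middle locus and the order is vg – cn – b.
vg–cn: (105 + 9)/1200 = 0.0950; cn–b: (99 + 9)/1200 = 0.0900.
Expected DCO frequency = 0.0950 × 0.0900 ≈ 0.00855; observed = 9/1200 ≈ 0.00750.
Coefficient of coincidence = 0.00750/0.00855 ≈ 0.88; interference = 1 − 0.88 = 0.12.

0.12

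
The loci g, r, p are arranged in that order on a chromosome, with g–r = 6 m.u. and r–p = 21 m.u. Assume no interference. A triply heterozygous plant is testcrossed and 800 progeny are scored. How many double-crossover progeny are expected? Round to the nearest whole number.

Map distances give recombination frequencies of 0.060 and 0.210 for the two intervals.
With no interference, expected double-crossover frequency = 0.060 × 0.210 = 0.01260.
Expected number = 0.01260 × 800 = 10.08 ≈ 10.

10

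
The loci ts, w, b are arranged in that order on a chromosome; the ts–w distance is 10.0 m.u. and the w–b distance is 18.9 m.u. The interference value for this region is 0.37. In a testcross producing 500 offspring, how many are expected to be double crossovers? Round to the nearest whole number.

Map distances give recombination frequencies of 0.100 and 0.189 for the two intervals.
With interference 0.37 (so coincidence = 0.63), expected double-crossover frequency = 0.100 × 0.189 × 0.63 = 0.01191.
Expected number = 0.01191 × 500 = 5.95 ≈ 6.

6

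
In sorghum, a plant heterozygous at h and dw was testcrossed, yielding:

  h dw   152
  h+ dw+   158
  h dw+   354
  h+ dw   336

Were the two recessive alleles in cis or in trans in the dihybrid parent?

The two most frequent classes are h+ dw (336) and h dw+ (354); these are the parental (non-recombinant) types.
So the F1 carried h+ dw on one chromosome and h dw+ on the other — the recessive alleles are on opposite chromosomes (trans / repulsion).

trans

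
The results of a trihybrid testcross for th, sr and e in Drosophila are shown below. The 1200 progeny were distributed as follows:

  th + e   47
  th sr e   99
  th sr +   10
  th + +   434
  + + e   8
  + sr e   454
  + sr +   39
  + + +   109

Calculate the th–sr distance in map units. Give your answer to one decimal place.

The two most frequent reciprocal classes, + sr e and th + +, are the parental types, so the F1 was + sr e / th + +.
The two rarest classes, + + e and th sr +, are the double crossovers. Comparing them with the parentals, only the sr allele has switched, so sr is the middle locus and the order is th – sr – e.
Crossovers in the th–sr interval produce the single-crossover classes th sr e and + + + (99 + 109 = 208) plus the double crossovers (18).
RF(th–sr) = (208 + 18) / 1200 = 226/1200 = 0.1883 → 18.8 map units.

18.8 map units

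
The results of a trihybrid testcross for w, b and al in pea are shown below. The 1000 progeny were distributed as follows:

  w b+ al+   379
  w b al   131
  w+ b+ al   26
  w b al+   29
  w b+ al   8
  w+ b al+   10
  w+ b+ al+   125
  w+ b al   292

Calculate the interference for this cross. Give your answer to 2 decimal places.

0.10

The two most frequent reciprocal classes, w+ b al and w b+ al+, are the parental types, so the F1 was w+ b al / w b+ al+.
The two rarest classes, w+ b al+ and w b+ al, are the double crossovers. Comparing them with the parentals, only the al allele has switched, so al is the middle locus and the order is w – al – b.
w–al: (256 + 18)/1000 = 0.2740; al–b: (55 + 18)/1000 = 0.0730.
Expected DCO frequency = 0.2740 × 0.0730 ≈ 0.02000; observed = 18/1000 ≈ 0.01800.
Coefficient of coincidence = 0.01800/0.02000 ≈ 0.90; interference = 1 − 0.90 = 0.10.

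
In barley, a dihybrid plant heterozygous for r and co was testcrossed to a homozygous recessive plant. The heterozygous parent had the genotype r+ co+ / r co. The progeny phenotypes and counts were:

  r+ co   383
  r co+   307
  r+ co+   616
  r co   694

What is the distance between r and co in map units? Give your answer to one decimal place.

34.5 map units

The recombinant classes are r+ co and r co+: 383 + 307 = 690.
Recombination frequency = 690/2000 = 0.3450 ≈ 34.5%, i.e. 34.5 map units.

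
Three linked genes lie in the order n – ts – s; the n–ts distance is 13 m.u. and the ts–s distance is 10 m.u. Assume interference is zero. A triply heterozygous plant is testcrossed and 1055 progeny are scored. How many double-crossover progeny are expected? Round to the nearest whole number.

Map distances give recombination frequencies of 0.130 and 0.100 for the two intervals.
With no interference, expected double-crossover frequency = 0.130 × 0.100 = 0.01300.
Expected number = 0.01300 × 1055 = 13.72 ≈ 14.

14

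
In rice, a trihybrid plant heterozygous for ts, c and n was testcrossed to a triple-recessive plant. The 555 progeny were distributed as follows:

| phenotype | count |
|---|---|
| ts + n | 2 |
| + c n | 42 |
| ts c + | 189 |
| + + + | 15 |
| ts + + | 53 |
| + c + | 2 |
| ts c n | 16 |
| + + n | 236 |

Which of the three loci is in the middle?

ts

The two most frequent reciprocal classes, + + n and ts c +, are the parental types, so the F1 was + + n / ts c +.
The two rarest classes, ts + n and + c +, are the double crossovers. Comparing them with the parentals, only the ts allele has switched, so ts is the middle locus and the order is c – ts – n.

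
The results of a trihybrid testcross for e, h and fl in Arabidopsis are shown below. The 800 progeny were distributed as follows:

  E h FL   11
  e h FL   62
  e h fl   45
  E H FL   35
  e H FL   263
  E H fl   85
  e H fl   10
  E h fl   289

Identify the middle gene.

The two most frequent reciprocal classes, e H FL and E h fl, are the parental types, so the F1 was e H FL / E h fl.
The two rarest classes, e H fl and E h FL, are the double crossovers. Comparing them with the parentals, only the fl allele has switched, so fl is the middle locus and the order is e – fl – h.

fl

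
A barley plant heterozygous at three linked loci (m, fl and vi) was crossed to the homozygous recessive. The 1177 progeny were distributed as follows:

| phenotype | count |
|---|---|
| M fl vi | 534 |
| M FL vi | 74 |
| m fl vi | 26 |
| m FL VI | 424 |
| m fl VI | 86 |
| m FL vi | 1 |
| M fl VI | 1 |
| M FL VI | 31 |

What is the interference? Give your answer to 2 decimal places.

The two most frequent reciprocal classes, m FL VI and M fl vi, are the parental types, so the F1 was m FL VI / M fl vi.
The two rarest classes, m FL vi and M fl VI, are the double crossovers. Comparing them with the parentals, only the vi allele has switched, so vi is the middle locus and the order is m – vi – fl.
m–vi: (57 + 2)/1177 = 0.0501; vi–fl: (160 + 2)/1177 = 0.1376.
Expected DCO frequency = 0.0501 × 0.1376 ≈ 0.00689; observed = 2/1177 ≈ 0.00170.
Coefficient of coincidence = 0.00170/0.00689 ≈ 0.25; interference = 1 − 0.25 = 0.75.

0.75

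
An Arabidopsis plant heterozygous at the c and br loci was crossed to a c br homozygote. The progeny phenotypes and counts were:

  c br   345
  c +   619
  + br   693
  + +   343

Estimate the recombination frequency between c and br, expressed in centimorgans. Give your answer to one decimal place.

The two most frequent classes, + br (693) and c + (619), are the parental types, so the F1 was + br / c +.
The recombinant classes are + + and c br: 343 + 345 = 688.
Recombination frequency = 688/2000 = 0.3440 ≈ 34.4%, i.e. 34.4 centimorgans.

34.4 centimorgans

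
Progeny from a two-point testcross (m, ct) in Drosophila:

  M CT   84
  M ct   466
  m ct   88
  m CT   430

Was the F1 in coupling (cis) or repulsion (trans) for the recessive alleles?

The two most frequent classes are M ct (466) and m CT (430); these are the parental (non-recombinant) types.
So the F1 carried M ct on one chromosome and m CT on the other — the recessive alleles are on opposite chromosomes (trans / repulsion).

trans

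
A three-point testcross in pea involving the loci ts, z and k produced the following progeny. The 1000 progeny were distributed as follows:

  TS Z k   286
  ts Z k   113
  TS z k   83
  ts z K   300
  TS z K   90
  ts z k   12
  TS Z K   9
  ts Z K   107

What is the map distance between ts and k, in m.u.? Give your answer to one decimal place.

22.4 m.u.

The two most frequent reciprocal classes, ts z K and TS Z k, are the parental types, so the F1 was ts z K / TS Z k.
The two rarest classes, ts z k and TS Z K, are the double crossovers. Comparing them with the parentals, only the k allele has switched, so k is the middle locus and the order is z – k – ts.
Crossovers in the k–ts interval produce the single-crossover classes TS z K and ts Z k (90 + 113 = 203) plus the double crossovers (21).
RF(k–ts) = (203 + 21) / 1000 = 224/1000 = 0.2240 → 22.4 m.u.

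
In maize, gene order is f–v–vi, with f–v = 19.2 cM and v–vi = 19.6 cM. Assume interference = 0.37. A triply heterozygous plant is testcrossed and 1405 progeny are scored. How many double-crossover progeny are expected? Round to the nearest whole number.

Map distances give recombination frequencies of 0.192 and 0.196 for the two intervals.
With interference 0.37 (so coincidence = 0.63), expected double-crossover frequency = 0.192 × 0.196 × 0.63 = 0.02371.
Expected number = 0.02371 × 1405 = 33.31 ≈ 33.

33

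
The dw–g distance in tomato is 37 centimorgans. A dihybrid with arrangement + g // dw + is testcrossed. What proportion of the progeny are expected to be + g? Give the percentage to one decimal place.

31.5%

A map distance of 37 centimorgans corresponds to a recombination frequency of 0.370.
The F1 is + g / dw +, so + g is a parental gamete class with expected frequency (1 − r)/2 = 0.630/2 = 0.3150.
That is 0.3150 = 31.5% of the progeny.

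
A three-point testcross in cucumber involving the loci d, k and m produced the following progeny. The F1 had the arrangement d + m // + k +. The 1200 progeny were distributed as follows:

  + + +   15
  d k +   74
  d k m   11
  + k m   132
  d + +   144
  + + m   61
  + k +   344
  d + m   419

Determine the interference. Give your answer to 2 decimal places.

0.36

The two rarest classes, d k m and + + +, are the double crossovers. Comparing them with the parentals, only the k allele has switched, so k is the middle locus and the order is d – k – m.
d–k: (135 + 26)/1200 = 0.1342; k–m: (276 + 26)/1200 = 0.2517.
Expected DCO frequency = 0.1342 × 0.2517 ≈ 0.03378; observed = 26/1200 ≈ 0.02167.
Coefficient of coincidence = 0.02167/0.03378 ≈ 0.64; interference = 1 − 0.64 = 0.36.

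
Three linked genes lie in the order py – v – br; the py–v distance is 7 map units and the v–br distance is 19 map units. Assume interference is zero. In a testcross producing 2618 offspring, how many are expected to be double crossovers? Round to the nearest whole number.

Map distances give recombination frequencies of 0.070 and 0.190 for the two intervals.
With no interference, expected double-crossover frequency = 0.070 × 0.190 = 0.01330.
Expected number = 0.01330 × 2618 = 34.82 ≈ 35.

35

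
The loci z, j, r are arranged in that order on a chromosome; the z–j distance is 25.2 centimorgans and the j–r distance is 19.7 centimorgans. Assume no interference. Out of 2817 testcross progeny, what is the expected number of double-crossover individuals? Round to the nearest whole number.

140

Map distances give recombination frequencies of 0.252 and 0.197 for the two intervals.
With no interference, expected double-crossover frequency = 0.252 × 0.197 = 0.04964.
Expected number = 0.04964 × 2817 = 139.85 ≈ 140.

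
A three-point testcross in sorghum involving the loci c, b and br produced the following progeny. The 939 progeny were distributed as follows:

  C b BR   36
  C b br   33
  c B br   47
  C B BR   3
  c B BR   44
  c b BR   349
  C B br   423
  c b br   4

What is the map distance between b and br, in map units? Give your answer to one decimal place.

8.9 map units

The two most frequent reciprocal classes, C B br and c b BR, are the parental types, so the F1 was C B br / c b BR.
The two rarest classes, C B BR and c b br, are the double crossovers. Comparing them with the parentals, only the br allele has switched, so br is the middle locus and the order is b – br – c.
Crossovers in the b–br interval produce the single-crossover classes C b br and c B BR (33 + 44 = 77) plus the double crossovers (7).
RF(b–br) = (77 + 7) / 939 = 84/939 = 0.0895 → 8.9 map units.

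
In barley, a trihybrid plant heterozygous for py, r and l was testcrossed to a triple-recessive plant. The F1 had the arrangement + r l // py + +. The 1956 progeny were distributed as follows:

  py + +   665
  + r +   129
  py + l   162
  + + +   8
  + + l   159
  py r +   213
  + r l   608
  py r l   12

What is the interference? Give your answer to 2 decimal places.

0.68

The two rarest classes, py r l and + + +, are the double crossovers. Comparing them with the parentals, only the py allele has switched, so py is the middle locus and the order is l – py – r.
l–py: (291 + 20)/1956 = 0.1590; py–r: (372 + 20)/1956 = 0.2004.
Expected DCO frequency = 0.1590 × 0.2004 ≈ 0.03186; observed = 20/1956 ≈ 0.01022.
Coefficient of coincidence = 0.01022/0.03186 ≈ 0.32; interference = 1 − 0.32 = 0.68.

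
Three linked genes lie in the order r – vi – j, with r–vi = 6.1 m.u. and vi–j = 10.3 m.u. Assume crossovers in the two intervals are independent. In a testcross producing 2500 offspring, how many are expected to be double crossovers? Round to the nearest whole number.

16

Map distances give recombination frequencies of 0.061 and 0.103 for the two intervals.
With no interference, expected double-crossover frequency = 0.061 × 0.103 = 0.00628.
Expected number = 0.00628 × 2500 = 15.71 ≈ 16.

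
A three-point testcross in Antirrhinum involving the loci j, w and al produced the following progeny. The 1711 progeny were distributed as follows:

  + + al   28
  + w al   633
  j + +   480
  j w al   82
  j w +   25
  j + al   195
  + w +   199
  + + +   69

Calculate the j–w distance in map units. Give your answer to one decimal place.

The two most frequent reciprocal classes, + w al and j + +, are the parental types, so the F1 was + w al / j + +.
The two rarest classes, + + al and j w +, are the double crossovers. Comparing them with the parentals, only the w allele has switched, so w is the middle locus and the order is j – w – al.
Crossovers in the j–w interval produce the single-crossover classes j w al and + + + (82 + 69 = 151) plus the double crossovers (53).
RF(j–w) = (151 + 53) / 1711 = 204/1711 = 0.1192 → 11.9 map units.

11.9 map units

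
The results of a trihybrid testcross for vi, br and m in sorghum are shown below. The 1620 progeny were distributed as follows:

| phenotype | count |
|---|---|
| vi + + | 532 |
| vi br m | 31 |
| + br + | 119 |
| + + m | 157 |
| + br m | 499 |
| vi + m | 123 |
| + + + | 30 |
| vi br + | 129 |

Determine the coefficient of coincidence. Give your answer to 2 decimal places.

The two most frequent reciprocal classes, vi + + and + br m, are the parental types, so the F1 was vi + + / + br m.
The two rarest classes, + + + and vi br m, are the double crossovers. Comparing them with the parentals, only the vi allele has switched, so vi is the middle locus and the order is br – vi – m.
br–vi: (286 + 61)/1620 = 0.2142; vi–m: (242 + 61)/1620 = 0.1870.
Expected DCO frequency = 0.2142 × 0.1870 ≈ 0.04006; observed = 61/1620 ≈ 0.03765.
Coefficient of coincidence = 0.03765/0.04006 ≈ 0.94.

0.94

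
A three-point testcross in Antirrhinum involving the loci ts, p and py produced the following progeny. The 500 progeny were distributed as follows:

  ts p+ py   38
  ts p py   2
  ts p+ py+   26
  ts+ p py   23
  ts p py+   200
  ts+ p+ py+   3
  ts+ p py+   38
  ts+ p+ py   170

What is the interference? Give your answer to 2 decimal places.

The two most frequent reciprocal classes, ts+ p+ py and ts p py+, are the parental types, so the F1 was ts+ p+ py / ts p py+.
The two rarest classes, ts+ p+ py+ and ts p py, are the double crossovers. Comparing them with the parentals, only the py allele has switched, so py is the middle locus and the order is ts – py – p.
ts–py: (76 + 5)/500 = 0.1620; py–p: (49 + 5)/500 = 0.1080.
Expected DCO frequency = 0.1620 × 0.1080 ≈ 0.01750; observed = 5/500 ≈ 0.01000.
Coefficient of coincidence = 0.01000/0.01750 ≈ 0.57; interference = 1 − 0.57 = 0.43.

0.43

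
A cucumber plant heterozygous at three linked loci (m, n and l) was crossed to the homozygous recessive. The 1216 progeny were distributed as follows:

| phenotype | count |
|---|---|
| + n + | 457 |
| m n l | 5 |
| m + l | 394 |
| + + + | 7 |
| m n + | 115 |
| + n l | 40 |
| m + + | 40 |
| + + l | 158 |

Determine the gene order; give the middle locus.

n

The two most frequent reciprocal classes, m + l and + n +, are the parental types, so the F1 was m + l / + n +.
The two rarest classes, m n l and + + +, are the double crossovers. Comparing them with the parentals, only the n allele has switched, so n is the middle locus and the order is m – n – l.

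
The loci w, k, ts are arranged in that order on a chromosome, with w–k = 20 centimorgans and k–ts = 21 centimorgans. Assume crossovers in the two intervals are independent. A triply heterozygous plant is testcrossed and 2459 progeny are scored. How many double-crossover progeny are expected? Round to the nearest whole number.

Map distances give recombination frequencies of 0.200 and 0.210 for the two intervals.
With no interference, expected double-crossover frequency = 0.200 × 0.210 = 0.04200.
Expected number = 0.04200 × 2459 = 103.28 ≈ 103.

103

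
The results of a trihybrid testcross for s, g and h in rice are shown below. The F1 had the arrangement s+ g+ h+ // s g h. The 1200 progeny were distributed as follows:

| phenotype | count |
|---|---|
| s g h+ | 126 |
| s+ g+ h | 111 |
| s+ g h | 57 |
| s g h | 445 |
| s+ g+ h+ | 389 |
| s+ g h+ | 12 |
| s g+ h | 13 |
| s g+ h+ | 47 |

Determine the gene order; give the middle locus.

The two rarest classes, s+ g h+ and s g+ h, are the double crossovers. Comparing them with the parentals, only the g allele has switched, so g is the middle locus and the order is s – g – h.

g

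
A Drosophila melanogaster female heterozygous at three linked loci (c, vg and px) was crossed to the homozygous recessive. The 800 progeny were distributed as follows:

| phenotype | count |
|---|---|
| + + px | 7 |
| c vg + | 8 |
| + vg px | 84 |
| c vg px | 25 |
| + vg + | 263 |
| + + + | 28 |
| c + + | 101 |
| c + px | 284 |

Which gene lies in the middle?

The two most frequent reciprocal classes, + vg + and c + px, are the parental types, so the F1 was + vg + / c + px.
The two rarest classes, c vg + and + + px, are the double crossovers. Comparing them with the parentals, only the c allele has switched, so c is the middle locus and the order is vg – c – px.

c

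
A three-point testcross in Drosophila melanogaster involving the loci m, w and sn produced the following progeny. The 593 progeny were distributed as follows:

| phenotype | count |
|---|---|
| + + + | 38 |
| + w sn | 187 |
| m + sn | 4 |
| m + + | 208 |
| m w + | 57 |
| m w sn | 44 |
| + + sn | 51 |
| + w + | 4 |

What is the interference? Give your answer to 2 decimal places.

The two most frequent reciprocal classes, m + + and + w sn, are the parental types, so the F1 was m + + / + w sn.
The two rarest classes, m + sn and + w +, are the double crossovers. Comparing them with the parentals, only the sn allele has switched, so sn is the middle locus and the order is m – sn – w.
m–sn: (82 + 8)/593 = 0.1518; sn–w: (108 + 8)/593 = 0.1956.
Expected DCO frequency = 0.1518 × 0.1956 ≈ 0.02969; observed = 8/593 ≈ 0.01349.
Coefficient of coincidence = 0.01349/0.02969 ≈ 0.45; interference = 1 − 0.45 = 0.55.

0.55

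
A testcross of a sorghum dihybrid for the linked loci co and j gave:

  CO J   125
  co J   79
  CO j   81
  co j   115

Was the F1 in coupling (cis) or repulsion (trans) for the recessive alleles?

The two most frequent classes are CO J (125) and co j (115); these are the parental (non-recombinant) types.
So the F1 carried CO J on one chromosome and co j on the other — the recessive alleles are on the same chromosome (cis / coupling).

cis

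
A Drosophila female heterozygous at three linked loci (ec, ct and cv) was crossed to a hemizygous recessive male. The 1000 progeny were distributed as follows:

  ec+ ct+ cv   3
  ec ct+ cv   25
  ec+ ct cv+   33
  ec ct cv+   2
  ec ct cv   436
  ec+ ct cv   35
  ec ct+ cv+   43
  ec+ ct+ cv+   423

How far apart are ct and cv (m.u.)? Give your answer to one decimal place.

The two most frequent reciprocal classes, ec+ ct+ cv+ and ec ct cv, are the parental types, so the F1 was ec+ ct+ cv+ / ec ct cv.
The two rarest classes, ec+ ct+ cv and ec ct cv+, are the double crossovers. Comparing them with the parentals, only the cv allele has switched, so cv is the middle locus and the order is ct – cv – ec.
Crossovers in the ct–cv interval produce the single-crossover classes ec+ ct cv+ and ec ct+ cv (33 + 25 = 58) plus the double crossovers (5).
RF(ct–cv) = (58 + 5) / 1000 = 63/1000 = 0.0630 → 6.3 m.u.

6.3 m.u.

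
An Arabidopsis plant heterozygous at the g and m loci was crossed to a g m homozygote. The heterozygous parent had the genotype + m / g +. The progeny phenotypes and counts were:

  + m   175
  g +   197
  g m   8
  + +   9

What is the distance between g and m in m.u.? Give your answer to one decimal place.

The recombinant classes are + + and g m: 9 + 8 = 17.
Recombination frequency = 17/389 = 0.0437 ≈ 4.4%, i.e. 4.4 m.u.

4.4 m.u.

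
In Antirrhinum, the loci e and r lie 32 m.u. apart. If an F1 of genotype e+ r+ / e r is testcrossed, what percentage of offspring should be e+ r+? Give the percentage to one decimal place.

34.0%

A map distance of 32 m.u. corresponds to a recombination frequency of 0.320.
The F1 is e+ r+ / e r, so e+ r+ is a parental gamete class with expected frequency (1 − r)/2 = 0.680/2 = 0.3400.
That is 0.3400 = 34.0% of the progeny.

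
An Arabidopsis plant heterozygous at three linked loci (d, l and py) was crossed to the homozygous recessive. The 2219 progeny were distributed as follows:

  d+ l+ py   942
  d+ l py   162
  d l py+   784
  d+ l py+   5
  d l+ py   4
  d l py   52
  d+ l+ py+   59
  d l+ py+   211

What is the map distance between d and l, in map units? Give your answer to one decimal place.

17.2 map units

The two most frequent reciprocal classes, d l py+ and d+ l+ py, are the parental types, so the F1 was d l py+ / d+ l+ py.
The two rarest classes, d+ l py+ and d l+ py, are the double crossovers. Comparing them with the parentals, only the d allele has switched, so d is the middle locus and the order is py – d – l.
Crossovers in the d–l interval produce the single-crossover classes d l+ py+ and d+ l py (211 + 162 = 373) plus the double crossovers (9).
RF(d–l) = (373 + 9) / 2219 = 382/2219 = 0.1721 → 17.2 map units.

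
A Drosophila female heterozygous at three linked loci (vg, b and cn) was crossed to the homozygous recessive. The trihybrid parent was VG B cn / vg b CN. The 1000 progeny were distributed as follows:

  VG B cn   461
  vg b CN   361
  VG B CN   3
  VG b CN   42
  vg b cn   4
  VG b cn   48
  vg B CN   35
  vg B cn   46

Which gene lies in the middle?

The two rarest classes, VG B CN and vg b cn, are the double crossovers. Comparing them with the parentals, only the cn allele has switched, so cn is the middle locus and the order is vg – cn – b.

cn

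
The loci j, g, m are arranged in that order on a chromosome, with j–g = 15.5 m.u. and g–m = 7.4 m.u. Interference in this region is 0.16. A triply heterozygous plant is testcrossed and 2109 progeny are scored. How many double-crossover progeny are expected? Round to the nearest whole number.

20

Map distances give recombination frequencies of 0.155 and 0.074 for the two intervals.
With interference 0.16 (so coincidence = 0.84), expected double-crossover frequency = 0.155 × 0.074 × 0.84 = 0.00963.
Expected number = 0.00963 × 2109 = 20.32 ≈ 20.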